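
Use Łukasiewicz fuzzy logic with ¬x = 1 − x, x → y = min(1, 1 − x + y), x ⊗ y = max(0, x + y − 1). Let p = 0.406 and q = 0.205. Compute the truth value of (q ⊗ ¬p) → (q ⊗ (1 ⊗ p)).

1.000

¬p = 1 − 0.406 = 0.594
q ⊗ ¬p = max(0, 0.205 + 0.594 − 1) = max(0, -0.201) = 0.000
1 ⊗ p = max(0, 1.000 + 0.406 − 1) = max(0, 0.406) = 0.406
q ⊗ (1 ⊗ p) = max(0, 0.205 + 0.406 − 1) = max(0, -0.389) = 0.000
(q ⊗ ¬p) → (q ⊗ (1 ⊗ p)) = min(1, 1 − 0.000 + 0.000) = min(1, 1.000) = 1.000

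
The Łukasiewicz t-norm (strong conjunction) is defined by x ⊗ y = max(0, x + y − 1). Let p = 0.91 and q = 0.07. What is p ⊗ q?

p ⊗ q = max(0, 0.91 + 0.07 − 1) = max(0, -0.02) = 0.00
For comparison, the Gödel (minimum) t-norm min(x, y) would give 0.07.

0.00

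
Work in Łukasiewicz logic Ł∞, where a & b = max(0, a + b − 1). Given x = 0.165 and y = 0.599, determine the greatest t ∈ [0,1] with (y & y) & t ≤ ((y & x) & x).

y & y = max(0, 0.599 + 0.599 − 1) = max(0, 0.198) = 0.198
So the left factor is y & y = 0.198.
y & x = max(0, 0.599 + 0.165 − 1) = max(0, -0.236) = 0.000
(y & x) & x = max(0, 0.000 + 0.165 − 1) = max(0, -0.835) = 0.000
So the right-hand bound is (y & x) & x = 0.000.
The residuum of the Łukasiewicz t-norm gives the supremum: min(1, 1 − 0.198 + 0.000).
1 − 0.198 + 0.000 = 0.802, so t = min(1, 0.802) = 0.802.
Check: 0.198 & 0.802 = max(0, 0.000) = 0.000 ≤ 0.000.

0.802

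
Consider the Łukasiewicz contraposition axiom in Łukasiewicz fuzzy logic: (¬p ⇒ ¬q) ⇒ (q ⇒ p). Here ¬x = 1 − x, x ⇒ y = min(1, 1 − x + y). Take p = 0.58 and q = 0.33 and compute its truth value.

¬p = 1 − 0.58 = 0.42
¬q = 1 − 0.33 = 0.67
¬p ⇒ ¬q = min(1, 1 − 0.42 + 0.67) = min(1, 1.25) = 1.00
q ⇒ p = min(1, 1 − 0.33 + 0.58) = min(1, 1.25) = 1.00
(¬p ⇒ ¬q) ⇒ (q ⇒ p) = min(1, 1 − 1.00 + 1.00) = min(1, 1.00) = 1.00
(As expected: an axiom of Ł∞, always 1.)

1.00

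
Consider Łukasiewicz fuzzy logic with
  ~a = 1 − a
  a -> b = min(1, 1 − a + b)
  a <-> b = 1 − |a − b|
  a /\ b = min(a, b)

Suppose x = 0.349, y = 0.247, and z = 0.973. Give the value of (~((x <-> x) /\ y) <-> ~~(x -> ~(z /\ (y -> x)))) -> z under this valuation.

x <-> x = 1 − |0.349 − 0.349| = 1 − 0.000 = 1.000
(x <-> x) /\ y = min(1.000, 0.247) = 0.247
~((x <-> x) /\ y) = 1 − 0.247 = 0.753
y -> x = min(1, 1 − 0.247 + 0.349) = min(1, 1.102) = 1.000
z /\ (y -> x) = min(0.973, 1.000) = 0.973
~(z /\ (y -> x)) = 1 − 0.973 = 0.027
x -> ~(z /\ (y -> x)) = min(1, 1 − 0.349 + 0.027) = min(1, 0.678) = 0.678
~(x -> ~(z /\ (y -> x))) = 1 − 0.678 = 0.322
~~(x -> ~(z /\ (y -> x))) = 1 − 0.322 = 0.678
~((x <-> x) /\ y) <-> ~~(x -> ~(z /\ (y -> x))) = 1 − |0.753 − 0.678| = 1 − 0.075 = 0.925
(~((x <-> x) /\ y) <-> ~~(x -> ~(z /\ (y -> x)))) -> z = min(1, 1 − 0.925 + 0.973) = min(1, 1.048) = 1.000

1.000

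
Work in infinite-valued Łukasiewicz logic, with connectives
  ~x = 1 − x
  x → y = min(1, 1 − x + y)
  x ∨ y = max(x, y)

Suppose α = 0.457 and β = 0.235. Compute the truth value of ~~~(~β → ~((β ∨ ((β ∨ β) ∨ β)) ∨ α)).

~β = 1 − 0.235 = 0.765
β ∨ β = max(0.235, 0.235) = 0.235
(β ∨ β) ∨ β = max(0.235, 0.235) = 0.235
β ∨ ((β ∨ β) ∨ β) = max(0.235, 0.235) = 0.235
(β ∨ ((β ∨ β) ∨ β)) ∨ α = max(0.235, 0.457) = 0.457
~((β ∨ ((β ∨ β) ∨ β)) ∨ α) = 1 − 0.457 = 0.543
~β → ~((β ∨ ((β ∨ β) ∨ β)) ∨ α) = min(1, 1 − 0.765 + 0.543) = min(1, 0.778) = 0.778
~(~β → ~((β ∨ ((β ∨ β) ∨ β)) ∨ α)) = 1 − 0.778 = 0.222
~~(~β → ~((β ∨ ((β ∨ β) ∨ β)) ∨ α)) = 1 − 0.222 = 0.778
~~~(~β → ~((β ∨ ((β ∨ β) ∨ β)) ∨ α)) = 1 − 0.778 = 0.222

0.222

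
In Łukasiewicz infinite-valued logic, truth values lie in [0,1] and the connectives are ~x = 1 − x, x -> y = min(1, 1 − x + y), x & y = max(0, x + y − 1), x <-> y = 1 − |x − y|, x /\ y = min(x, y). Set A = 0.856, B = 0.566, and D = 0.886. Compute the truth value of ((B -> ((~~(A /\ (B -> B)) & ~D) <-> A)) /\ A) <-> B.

0.988

B -> B = min(1, 1 − 0.566 + 0.566) = min(1, 1.000) = 1.000
A /\ (B -> B) = min(0.856, 1.000) = 0.856
~(A /\ (B -> B)) = 1 − 0.856 = 0.144
~~(A /\ (B -> B)) = 1 − 0.144 = 0.856
~D = 1 − 0.886 = 0.114
~~(A /\ (B -> B)) & ~D = max(0, 0.856 + 0.114 − 1) = max(0, -0.030) = 0.000
(~~(A /\ (B -> B)) & ~D) <-> A = 1 − |0.000 − 0.856| = 1 − 0.856 = 0.144
B -> ((~~(A /\ (B -> B)) & ~D) <-> A) = min(1, 1 − 0.566 + 0.144) = min(1, 0.578) = 0.578
(B -> ((~~(A /\ (B -> B)) & ~D) <-> A)) /\ A = min(0.578, 0.856) = 0.578
((B -> ((~~(A /\ (B -> B)) & ~D) <-> A)) /\ A) <-> B = 1 − |0.578 − 0.566| = 1 − 0.012 = 0.988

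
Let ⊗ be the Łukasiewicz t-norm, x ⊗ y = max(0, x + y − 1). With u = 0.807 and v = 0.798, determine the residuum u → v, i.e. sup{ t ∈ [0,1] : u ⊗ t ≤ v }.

0.991

The residuum of the Łukasiewicz t-norm gives the supremum: min(1, 1 − 0.807 + 0.798).
1 − 0.807 + 0.798 = 0.991, so t = min(1, 0.991) = 0.991.
Check: 0.807 ⊗ 0.991 = max(0, 0.798) = 0.798 ≤ 0.798.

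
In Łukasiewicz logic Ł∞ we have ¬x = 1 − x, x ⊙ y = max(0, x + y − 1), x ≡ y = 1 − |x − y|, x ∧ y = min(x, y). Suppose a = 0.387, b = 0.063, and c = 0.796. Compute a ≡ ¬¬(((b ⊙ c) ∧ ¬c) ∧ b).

0.613

b ⊙ c = max(0, 0.063 + 0.796 − 1) = max(0, -0.141) = 0.000
¬c = 1 − 0.796 = 0.204
(b ⊙ c) ∧ ¬c = min(0.000, 0.204) = 0.000
((b ⊙ c) ∧ ¬c) ∧ b = min(0.000, 0.063) = 0.000
¬(((b ⊙ c) ∧ ¬c) ∧ b) = 1 − 0.000 = 1.000
¬¬(((b ⊙ c) ∧ ¬c) ∧ b) = 1 − 1.000 = 0.000
a ≡ ¬¬(((b ⊙ c) ∧ ¬c) ∧ b) = 1 − |0.387 − 0.000| = 1 − 0.387 = 0.613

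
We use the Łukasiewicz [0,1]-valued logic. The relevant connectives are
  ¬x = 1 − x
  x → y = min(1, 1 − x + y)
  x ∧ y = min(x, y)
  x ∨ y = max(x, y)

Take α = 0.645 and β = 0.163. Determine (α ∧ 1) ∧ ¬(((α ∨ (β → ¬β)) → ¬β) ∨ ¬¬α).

0.163

α ∧ 1 = min(0.645, 1.000) = 0.645
¬β = 1 − 0.163 = 0.837
β → ¬β = min(1, 1 − 0.163 + 0.837) = min(1, 1.674) = 1.000
α ∨ (β → ¬β) = max(0.645, 1.000) = 1.000
(α ∨ (β → ¬β)) → ¬β = min(1, 1 − 1.000 + 0.837) = min(1, 0.837) = 0.837
¬α = 1 − 0.645 = 0.355
¬¬α = 1 − 0.355 = 0.645
((α ∨ (β → ¬β)) → ¬β) ∨ ¬¬α = max(0.837, 0.645) = 0.837
¬(((α ∨ (β → ¬β)) → ¬β) ∨ ¬¬α) = 1 − 0.837 = 0.163
(α ∧ 1) ∧ ¬(((α ∨ (β → ¬β)) → ¬β) ∨ ¬¬α) = min(0.645, 0.163) = 0.163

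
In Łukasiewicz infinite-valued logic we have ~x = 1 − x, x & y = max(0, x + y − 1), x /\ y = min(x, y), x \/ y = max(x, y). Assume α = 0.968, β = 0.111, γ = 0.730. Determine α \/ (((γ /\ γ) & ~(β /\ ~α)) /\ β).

γ /\ γ = min(0.730, 0.730) = 0.730
~α = 1 − 0.968 = 0.032
β /\ ~α = min(0.111, 0.032) = 0.032
~(β /\ ~α) = 1 − 0.032 = 0.968
(γ /\ γ) & ~(β /\ ~α) = max(0, 0.730 + 0.968 − 1) = max(0, 0.698) = 0.698
((γ /\ γ) & ~(β /\ ~α)) /\ β = min(0.698, 0.111) = 0.111
α \/ (((γ /\ γ) & ~(β /\ ~α)) /\ β) = max(0.968, 0.111) = 0.968

0.968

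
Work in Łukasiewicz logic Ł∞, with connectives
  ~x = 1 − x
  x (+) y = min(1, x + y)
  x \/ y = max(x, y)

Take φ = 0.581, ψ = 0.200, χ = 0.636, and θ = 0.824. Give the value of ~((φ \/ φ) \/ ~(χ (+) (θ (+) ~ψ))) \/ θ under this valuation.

φ \/ φ = max(0.581, 0.581) = 0.581
~ψ = 1 − 0.200 = 0.800
θ (+) ~ψ = min(1, 0.824 + 0.800) = min(1, 1.624) = 1.000
χ (+) (θ (+) ~ψ) = min(1, 0.636 + 1.000) = min(1, 1.636) = 1.000
~(χ (+) (θ (+) ~ψ)) = 1 − 1.000 = 0.000
(φ \/ φ) \/ ~(χ (+) (θ (+) ~ψ)) = max(0.581, 0.000) = 0.581
~((φ \/ φ) \/ ~(χ (+) (θ (+) ~ψ))) = 1 − 0.581 = 0.419
~((φ \/ φ) \/ ~(χ (+) (θ (+) ~ψ))) \/ θ = max(0.419, 0.824) = 0.824

0.824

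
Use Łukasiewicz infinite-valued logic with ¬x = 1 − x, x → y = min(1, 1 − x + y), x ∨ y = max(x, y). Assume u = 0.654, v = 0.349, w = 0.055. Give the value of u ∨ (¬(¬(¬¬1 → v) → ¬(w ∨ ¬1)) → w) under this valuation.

¬1 = 1 − 1.000 = 0.000
¬¬1 = 1 − 0.000 = 1.000
¬¬1 → v = min(1, 1 − 1.000 + 0.349) = min(1, 0.349) = 0.349
¬(¬¬1 → v) = 1 − 0.349 = 0.651
w ∨ ¬1 = max(0.055, 0.000) = 0.055
¬(w ∨ ¬1) = 1 − 0.055 = 0.945
¬(¬¬1 → v) → ¬(w ∨ ¬1) = min(1, 1 − 0.651 + 0.945) = min(1, 1.294) = 1.000
¬(¬(¬¬1 → v) → ¬(w ∨ ¬1)) = 1 − 1.000 = 0.000
¬(¬(¬¬1 → v) → ¬(w ∨ ¬1)) → w = min(1, 1 − 0.000 + 0.055) = min(1, 1.055) = 1.000
u ∨ (¬(¬(¬¬1 → v) → ¬(w ∨ ¬1)) → w) = max(0.654, 1.000) = 1.000

1.000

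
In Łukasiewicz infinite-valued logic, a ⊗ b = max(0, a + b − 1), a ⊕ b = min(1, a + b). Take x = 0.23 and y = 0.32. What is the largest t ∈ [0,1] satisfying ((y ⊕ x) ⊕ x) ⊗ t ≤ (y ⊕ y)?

0.86

y ⊕ x = min(1, 0.32 + 0.23) = min(1, 0.55) = 0.55
(y ⊕ x) ⊕ x = min(1, 0.55 + 0.23) = min(1, 0.78) = 0.78
So the left factor is (y ⊕ x) ⊕ x = 0.78.
y ⊕ y = min(1, 0.32 + 0.32) = min(1, 0.64) = 0.64
So the right-hand bound is y ⊕ y = 0.64.
The residuum of the Łukasiewicz t-norm gives the supremum: min(1, 1 − 0.78 + 0.64).
1 − 0.78 + 0.64 = 0.86, so t = min(1, 0.86) = 0.86.
Check: 0.78 ⊗ 0.86 = max(0, 0.64) = 0.64 ≤ 0.64.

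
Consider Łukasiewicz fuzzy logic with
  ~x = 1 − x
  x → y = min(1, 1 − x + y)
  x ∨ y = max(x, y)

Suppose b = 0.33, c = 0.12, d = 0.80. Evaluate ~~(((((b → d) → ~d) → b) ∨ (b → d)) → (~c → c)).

0.24

b → d = min(1, 1 − 0.33 + 0.80) = min(1, 1.47) = 1.00
~d = 1 − 0.80 = 0.20
(b → d) → ~d = min(1, 1 − 1.00 + 0.20) = min(1, 0.20) = 0.20
((b → d) → ~d) → b = min(1, 1 − 0.20 + 0.33) = min(1, 1.13) = 1.00
(((b → d) → ~d) → b) ∨ (b → d) = max(1.00, 1.00) = 1.00
~c = 1 − 0.12 = 0.88
~c → c = min(1, 1 − 0.88 + 0.12) = min(1, 0.24) = 0.24
((((b → d) → ~d) → b) ∨ (b → d)) → (~c → c) = min(1, 1 − 1.00 + 0.24) = min(1, 0.24) = 0.24
~(((((b → d) → ~d) → b) ∨ (b → d)) → (~c → c)) = 1 − 0.24 = 0.76
~~(((((b → d) → ~d) → b) ∨ (b → d)) → (~c → c)) = 1 − 0.76 = 0.24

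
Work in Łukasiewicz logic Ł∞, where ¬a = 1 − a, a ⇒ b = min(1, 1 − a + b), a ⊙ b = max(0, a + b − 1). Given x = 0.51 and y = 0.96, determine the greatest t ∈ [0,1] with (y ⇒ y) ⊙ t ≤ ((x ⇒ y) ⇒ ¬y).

0.04

y ⇒ y = min(1, 1 − 0.96 + 0.96) = min(1, 1.00) = 1.00
So the left factor is y ⇒ y = 1.00.
x ⇒ y = min(1, 1 − 0.51 + 0.96) = min(1, 1.45) = 1.00
¬y = 1 − 0.96 = 0.04
(x ⇒ y) ⇒ ¬y = min(1, 1 − 1.00 + 0.04) = min(1, 0.04) = 0.04
So the right-hand bound is (x ⇒ y) ⇒ ¬y = 0.04.
The residuum of the Łukasiewicz t-norm gives the supremum: min(1, 1 − 1.00 + 0.04).
1 − 1.00 + 0.04 = 0.04, so t = min(1, 0.04) = 0.04.
Check: 1.00 ⊙ 0.04 = max(0, 0.04) = 0.04 ≤ 0.04.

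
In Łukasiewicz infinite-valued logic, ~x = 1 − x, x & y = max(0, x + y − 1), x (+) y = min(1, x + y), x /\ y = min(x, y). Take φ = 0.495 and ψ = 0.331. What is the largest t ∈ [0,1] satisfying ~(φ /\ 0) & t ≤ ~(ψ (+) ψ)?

φ /\ 0 = min(0.495, 0.000) = 0.000
~(φ /\ 0) = 1 − 0.000 = 1.000
So the left factor is ~(φ /\ 0) = 1.000.
ψ (+) ψ = min(1, 0.331 + 0.331) = min(1, 0.662) = 0.662
~(ψ (+) ψ) = 1 − 0.662 = 0.338
So the right-hand bound is ~(ψ (+) ψ) = 0.338.
The residuum of the Łukasiewicz t-norm gives the supremum: min(1, 1 − 1.000 + 0.338).
1 − 1.000 + 0.338 = 0.338, so t = min(1, 0.338) = 0.338.
Check: 1.000 & 0.338 = max(0, 0.338) = 0.338 ≤ 0.338.

0.338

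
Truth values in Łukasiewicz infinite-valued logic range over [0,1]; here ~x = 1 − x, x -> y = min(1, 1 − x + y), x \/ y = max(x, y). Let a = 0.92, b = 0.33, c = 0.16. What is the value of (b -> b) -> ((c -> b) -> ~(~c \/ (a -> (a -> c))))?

0.16

b -> b = min(1, 1 − 0.33 + 0.33) = min(1, 1.00) = 1.00
c -> b = min(1, 1 − 0.16 + 0.33) = min(1, 1.17) = 1.00
~c = 1 − 0.16 = 0.84
a -> c = min(1, 1 − 0.92 + 0.16) = min(1, 0.24) = 0.24
a -> (a -> c) = min(1, 1 − 0.92 + 0.24) = min(1, 0.32) = 0.32
~c \/ (a -> (a -> c)) = max(0.84, 0.32) = 0.84
~(~c \/ (a -> (a -> c))) = 1 − 0.84 = 0.16
(c -> b) -> ~(~c \/ (a -> (a -> c))) = min(1, 1 − 1.00 + 0.16) = min(1, 0.16) = 0.16
(b -> b) -> ((c -> b) -> ~(~c \/ (a -> (a -> c)))) = min(1, 1 − 1.00 + 0.16) = min(1, 0.16) = 0.16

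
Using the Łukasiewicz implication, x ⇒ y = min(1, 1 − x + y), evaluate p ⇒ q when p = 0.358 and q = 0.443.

1.000

p ⇒ q = min(1, 1 − 0.358 + 0.443) = min(1, 1.085) = 1.000
For comparison, the Gödel implication (1 if x ≤ y else y) would give 1.000.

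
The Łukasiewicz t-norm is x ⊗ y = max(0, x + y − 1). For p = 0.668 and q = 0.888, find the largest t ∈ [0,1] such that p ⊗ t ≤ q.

The residuum of the Łukasiewicz t-norm gives the supremum: min(1, 1 − 0.668 + 0.888).
1 − 0.668 + 0.888 = 1.220, so t = min(1, 1.220) = 1.000.
Check: 0.668 ⊗ 1.000 = max(0, 0.668) = 0.668 ≤ 0.888.

1.000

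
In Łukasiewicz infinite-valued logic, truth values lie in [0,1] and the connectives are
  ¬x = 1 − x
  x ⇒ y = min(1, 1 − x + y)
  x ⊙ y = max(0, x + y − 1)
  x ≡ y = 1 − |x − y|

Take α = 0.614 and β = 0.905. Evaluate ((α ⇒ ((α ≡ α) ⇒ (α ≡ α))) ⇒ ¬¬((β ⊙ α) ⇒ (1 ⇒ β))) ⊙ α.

0.614

α ≡ α = 1 − |0.614 − 0.614| = 1 − 0.000 = 1.000
(α ≡ α) ⇒ (α ≡ α) = min(1, 1 − 1.000 + 1.000) = min(1, 1.000) = 1.000
α ⇒ ((α ≡ α) ⇒ (α ≡ α)) = min(1, 1 − 0.614 + 1.000) = min(1, 1.386) = 1.000
β ⊙ α = max(0, 0.905 + 0.614 − 1) = max(0, 0.519) = 0.519
1 ⇒ β = min(1, 1 − 1.000 + 0.905) = min(1, 0.905) = 0.905
(β ⊙ α) ⇒ (1 ⇒ β) = min(1, 1 − 0.519 + 0.905) = min(1, 1.386) = 1.000
¬((β ⊙ α) ⇒ (1 ⇒ β)) = 1 − 1.000 = 0.000
¬¬((β ⊙ α) ⇒ (1 ⇒ β)) = 1 − 0.000 = 1.000
(α ⇒ ((α ≡ α) ⇒ (α ≡ α))) ⇒ ¬¬((β ⊙ α) ⇒ (1 ⇒ β)) = min(1, 1 − 1.000 + 1.000) = min(1, 1.000) = 1.000
((α ⇒ ((α ≡ α) ⇒ (α ≡ α))) ⇒ ¬¬((β ⊙ α) ⇒ (1 ⇒ β))) ⊙ α = max(0, 1.000 + 0.614 − 1) = max(0, 0.614) = 0.614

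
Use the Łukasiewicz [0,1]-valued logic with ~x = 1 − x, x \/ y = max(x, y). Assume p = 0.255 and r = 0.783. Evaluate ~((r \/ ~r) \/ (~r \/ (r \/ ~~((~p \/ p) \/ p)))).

~r = 1 − 0.783 = 0.217
r \/ ~r = max(0.783, 0.217) = 0.783
~p = 1 − 0.255 = 0.745
~p \/ p = max(0.745, 0.255) = 0.745
(~p \/ p) \/ p = max(0.745, 0.255) = 0.745
~((~p \/ p) \/ p) = 1 − 0.745 = 0.255
~~((~p \/ p) \/ p) = 1 − 0.255 = 0.745
r \/ ~~((~p \/ p) \/ p) = max(0.783, 0.745) = 0.783
~r \/ (r \/ ~~((~p \/ p) \/ p)) = max(0.217, 0.783) = 0.783
(r \/ ~r) \/ (~r \/ (r \/ ~~((~p \/ p) \/ p))) = max(0.783, 0.783) = 0.783
~((r \/ ~r) \/ (~r \/ (r \/ ~~((~p \/ p) \/ p)))) = 1 − 0.783 = 0.217

0.217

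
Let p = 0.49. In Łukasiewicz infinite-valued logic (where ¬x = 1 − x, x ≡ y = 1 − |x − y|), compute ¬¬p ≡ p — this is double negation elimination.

1.00

¬p = 1 − 0.49 = 0.51
¬¬p = 1 − 0.51 = 0.49
¬¬p ≡ p = 1 − |0.49 − 0.49| = 1 − 0.00 = 1.00
(As expected: always 1 in Ł∞ since negation is involutive.)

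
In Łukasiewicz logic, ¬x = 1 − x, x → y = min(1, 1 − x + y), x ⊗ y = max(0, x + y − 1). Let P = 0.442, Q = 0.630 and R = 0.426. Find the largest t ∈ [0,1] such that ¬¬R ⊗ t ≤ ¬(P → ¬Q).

0.646

¬R = 1 − 0.426 = 0.574
¬¬R = 1 − 0.574 = 0.426
So the left factor is ¬¬R = 0.426.
¬Q = 1 − 0.630 = 0.370
P → ¬Q = min(1, 1 − 0.442 + 0.370) = min(1, 0.928) = 0.928
¬(P → ¬Q) = 1 − 0.928 = 0.072
So the right-hand bound is ¬(P → ¬Q) = 0.072.
The residuum of the Łukasiewicz t-norm gives the supremum: min(1, 1 − 0.426 + 0.072).
1 − 0.426 + 0.072 = 0.646, so t = min(1, 0.646) = 0.646.
Check: 0.426 ⊗ 0.646 = max(0, 0.072) = 0.072 ≤ 0.072.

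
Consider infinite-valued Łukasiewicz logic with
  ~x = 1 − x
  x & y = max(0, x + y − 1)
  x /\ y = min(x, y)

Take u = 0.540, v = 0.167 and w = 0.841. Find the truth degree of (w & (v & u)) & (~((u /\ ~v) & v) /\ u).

v & u = max(0, 0.167 + 0.540 − 1) = max(0, -0.293) = 0.000
w & (v & u) = max(0, 0.841 + 0.000 − 1) = max(0, -0.159) = 0.000
~v = 1 − 0.167 = 0.833
u /\ ~v = min(0.540, 0.833) = 0.540
(u /\ ~v) & v = max(0, 0.540 + 0.167 − 1) = max(0, -0.293) = 0.000
~((u /\ ~v) & v) = 1 − 0.000 = 1.000
~((u /\ ~v) & v) /\ u = min(1.000, 0.540) = 0.540
(w & (v & u)) & (~((u /\ ~v) & v) /\ u) = max(0, 0.000 + 0.540 − 1) = max(0, -0.460) = 0.000

0.000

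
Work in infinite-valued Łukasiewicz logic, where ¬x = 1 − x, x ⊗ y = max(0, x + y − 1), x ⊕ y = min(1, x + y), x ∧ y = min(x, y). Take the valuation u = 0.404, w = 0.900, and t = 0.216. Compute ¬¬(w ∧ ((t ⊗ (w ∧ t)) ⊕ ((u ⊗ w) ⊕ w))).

w ∧ t = min(0.900, 0.216) = 0.216
t ⊗ (w ∧ t) = max(0, 0.216 + 0.216 − 1) = max(0, -0.568) = 0.000
u ⊗ w = max(0, 0.404 + 0.900 − 1) = max(0, 0.304) = 0.304
(u ⊗ w) ⊕ w = min(1, 0.304 + 0.900) = min(1, 1.204) = 1.000
(t ⊗ (w ∧ t)) ⊕ ((u ⊗ w) ⊕ w) = min(1, 0.000 + 1.000) = min(1, 1.000) = 1.000
w ∧ ((t ⊗ (w ∧ t)) ⊕ ((u ⊗ w) ⊕ w)) = min(0.900, 1.000) = 0.900
¬(w ∧ ((t ⊗ (w ∧ t)) ⊕ ((u ⊗ w) ⊕ w))) = 1 − 0.900 = 0.100
¬¬(w ∧ ((t ⊗ (w ∧ t)) ⊕ ((u ⊗ w) ⊕ w))) = 1 − 0.100 = 0.900

0.900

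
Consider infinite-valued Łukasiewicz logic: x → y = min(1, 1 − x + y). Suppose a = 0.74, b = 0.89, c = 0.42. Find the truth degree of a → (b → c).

b → c = min(1, 1 − 0.89 + 0.42) = min(1, 0.53) = 0.53
a → (b → c) = min(1, 1 − 0.74 + 0.53) = min(1, 0.79) = 0.79

0.79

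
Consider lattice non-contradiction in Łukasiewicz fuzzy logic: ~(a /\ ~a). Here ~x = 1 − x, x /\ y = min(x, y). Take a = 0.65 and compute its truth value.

~a = 1 − 0.65 = 0.35
a /\ ~a = min(0.65, 0.35) = 0.35
~(a /\ ~a) = 1 − 0.35 = 0.65
(The value 0.65 < 1 shows this instance is not satisfied; not a Ł∞-tautology — its value is 1 − min(a, 1−a).)

0.65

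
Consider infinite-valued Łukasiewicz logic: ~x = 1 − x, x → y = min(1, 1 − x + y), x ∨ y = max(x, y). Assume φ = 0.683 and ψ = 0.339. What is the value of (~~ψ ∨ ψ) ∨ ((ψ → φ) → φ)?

0.683

~ψ = 1 − 0.339 = 0.661
~~ψ = 1 − 0.661 = 0.339
~~ψ ∨ ψ = max(0.339, 0.339) = 0.339
ψ → φ = min(1, 1 − 0.339 + 0.683) = min(1, 1.344) = 1.000
(ψ → φ) → φ = min(1, 1 − 1.000 + 0.683) = min(1, 0.683) = 0.683
(~~ψ ∨ ψ) ∨ ((ψ → φ) → φ) = max(0.339, 0.683) = 0.683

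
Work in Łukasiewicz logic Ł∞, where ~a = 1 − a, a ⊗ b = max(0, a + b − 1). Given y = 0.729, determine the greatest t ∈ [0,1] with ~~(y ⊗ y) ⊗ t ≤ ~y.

y ⊗ y = max(0, 0.729 + 0.729 − 1) = max(0, 0.458) = 0.458
~(y ⊗ y) = 1 − 0.458 = 0.542
~~(y ⊗ y) = 1 − 0.542 = 0.458
So the left factor is ~~(y ⊗ y) = 0.458.
~y = 1 − 0.729 = 0.271
So the right-hand bound is ~y = 0.271.
The residuum of the Łukasiewicz t-norm gives the supremum: min(1, 1 − 0.458 + 0.271).
1 − 0.458 + 0.271 = 0.813, so t = min(1, 0.813) = 0.813.
Check: 0.458 ⊗ 0.813 = max(0, 0.271) = 0.271 ≤ 0.271.

0.813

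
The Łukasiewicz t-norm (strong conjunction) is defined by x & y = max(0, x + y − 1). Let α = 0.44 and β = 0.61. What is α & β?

α & β = max(0, 0.44 + 0.61 − 1) = max(0, 0.05) = 0.05
For comparison, the Gödel (minimum) t-norm min(x, y) would give 0.44.

0.05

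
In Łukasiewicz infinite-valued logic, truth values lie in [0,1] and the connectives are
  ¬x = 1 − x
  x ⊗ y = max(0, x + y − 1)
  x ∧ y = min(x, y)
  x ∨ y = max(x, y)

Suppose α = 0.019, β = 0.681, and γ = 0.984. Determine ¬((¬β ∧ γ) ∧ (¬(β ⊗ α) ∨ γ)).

0.681

¬β = 1 − 0.681 = 0.319
¬β ∧ γ = min(0.319, 0.984) = 0.319
β ⊗ α = max(0, 0.681 + 0.019 − 1) = max(0, -0.300) = 0.000
¬(β ⊗ α) = 1 − 0.000 = 1.000
¬(β ⊗ α) ∨ γ = max(1.000, 0.984) = 1.000
(¬β ∧ γ) ∧ (¬(β ⊗ α) ∨ γ) = min(0.319, 1.000) = 0.319
¬((¬β ∧ γ) ∧ (¬(β ⊗ α) ∨ γ)) = 1 − 0.319 = 0.681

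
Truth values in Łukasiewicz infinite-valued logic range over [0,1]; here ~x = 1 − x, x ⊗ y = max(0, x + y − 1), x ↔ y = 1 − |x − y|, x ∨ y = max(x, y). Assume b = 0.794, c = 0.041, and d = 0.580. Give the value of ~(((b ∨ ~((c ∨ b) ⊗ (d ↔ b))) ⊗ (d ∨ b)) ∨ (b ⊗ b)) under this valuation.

c ∨ b = max(0.041, 0.794) = 0.794
d ↔ b = 1 − |0.580 − 0.794| = 1 − 0.214 = 0.786
(c ∨ b) ⊗ (d ↔ b) = max(0, 0.794 + 0.786 − 1) = max(0, 0.580) = 0.580
~((c ∨ b) ⊗ (d ↔ b)) = 1 − 0.580 = 0.420
b ∨ ~((c ∨ b) ⊗ (d ↔ b)) = max(0.794, 0.420) = 0.794
d ∨ b = max(0.580, 0.794) = 0.794
(b ∨ ~((c ∨ b) ⊗ (d ↔ b))) ⊗ (d ∨ b) = max(0, 0.794 + 0.794 − 1) = max(0, 0.588) = 0.588
b ⊗ b = max(0, 0.794 + 0.794 − 1) = max(0, 0.588) = 0.588
((b ∨ ~((c ∨ b) ⊗ (d ↔ b))) ⊗ (d ∨ b)) ∨ (b ⊗ b) = max(0.588, 0.588) = 0.588
~(((b ∨ ~((c ∨ b) ⊗ (d ↔ b))) ⊗ (d ∨ b)) ∨ (b ⊗ b)) = 1 − 0.588 = 0.412

0.412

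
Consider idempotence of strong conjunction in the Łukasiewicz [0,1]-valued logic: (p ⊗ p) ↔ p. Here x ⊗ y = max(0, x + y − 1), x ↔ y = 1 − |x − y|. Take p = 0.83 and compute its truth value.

0.83

p ⊗ p = max(0, 0.83 + 0.83 − 1) = max(0, 0.66) = 0.66
(p ⊗ p) ↔ p = 1 − |0.66 − 0.83| = 1 − 0.17 = 0.83
(The value 0.83 < 1 shows this instance is not satisfied; fails in Ł∞ since a ⊗ a = max(0, 2a−1) ≠ a in general.)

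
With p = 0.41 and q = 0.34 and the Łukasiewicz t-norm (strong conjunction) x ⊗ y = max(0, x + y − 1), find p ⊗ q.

0.00

p ⊗ q = max(0, 0.41 + 0.34 − 1) = max(0, -0.25) = 0.00
For comparison, the Gödel (minimum) t-norm min(x, y) would give 0.34.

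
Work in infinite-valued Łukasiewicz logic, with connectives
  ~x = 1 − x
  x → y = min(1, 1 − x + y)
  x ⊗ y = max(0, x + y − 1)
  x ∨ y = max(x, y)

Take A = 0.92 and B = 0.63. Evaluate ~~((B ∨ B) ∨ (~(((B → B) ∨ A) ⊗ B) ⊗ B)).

B ∨ B = max(0.63, 0.63) = 0.63
B → B = min(1, 1 − 0.63 + 0.63) = min(1, 1.00) = 1.00
(B → B) ∨ A = max(1.00, 0.92) = 1.00
((B → B) ∨ A) ⊗ B = max(0, 1.00 + 0.63 − 1) = max(0, 0.63) = 0.63
~(((B → B) ∨ A) ⊗ B) = 1 − 0.63 = 0.37
~(((B → B) ∨ A) ⊗ B) ⊗ B = max(0, 0.37 + 0.63 − 1) = max(0, 0.00) = 0.00
(B ∨ B) ∨ (~(((B → B) ∨ A) ⊗ B) ⊗ B) = max(0.63, 0.00) = 0.63
~((B ∨ B) ∨ (~(((B → B) ∨ A) ⊗ B) ⊗ B)) = 1 − 0.63 = 0.37
~~((B ∨ B) ∨ (~(((B → B) ∨ A) ⊗ B) ⊗ B)) = 1 − 0.37 = 0.63

0.63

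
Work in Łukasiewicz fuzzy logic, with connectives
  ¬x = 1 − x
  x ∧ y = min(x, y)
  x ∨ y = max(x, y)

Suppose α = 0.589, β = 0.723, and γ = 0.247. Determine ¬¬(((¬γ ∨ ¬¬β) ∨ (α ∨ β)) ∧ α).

¬γ = 1 − 0.247 = 0.753
¬β = 1 − 0.723 = 0.277
¬¬β = 1 − 0.277 = 0.723
¬γ ∨ ¬¬β = max(0.753, 0.723) = 0.753
α ∨ β = max(0.589, 0.723) = 0.723
(¬γ ∨ ¬¬β) ∨ (α ∨ β) = max(0.753, 0.723) = 0.753
((¬γ ∨ ¬¬β) ∨ (α ∨ β)) ∧ α = min(0.753, 0.589) = 0.589
¬(((¬γ ∨ ¬¬β) ∨ (α ∨ β)) ∧ α) = 1 − 0.589 = 0.411
¬¬(((¬γ ∨ ¬¬β) ∨ (α ∨ β)) ∧ α) = 1 − 0.411 = 0.589

0.589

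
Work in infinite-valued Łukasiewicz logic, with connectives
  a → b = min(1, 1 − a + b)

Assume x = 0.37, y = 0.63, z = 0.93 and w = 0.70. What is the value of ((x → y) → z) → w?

x → y = min(1, 1 − 0.37 + 0.63) = min(1, 1.26) = 1.00
(x → y) → z = min(1, 1 − 1.00 + 0.93) = min(1, 0.93) = 0.93
((x → y) → z) → w = min(1, 1 − 0.93 + 0.70) = min(1, 0.77) = 0.77

0.77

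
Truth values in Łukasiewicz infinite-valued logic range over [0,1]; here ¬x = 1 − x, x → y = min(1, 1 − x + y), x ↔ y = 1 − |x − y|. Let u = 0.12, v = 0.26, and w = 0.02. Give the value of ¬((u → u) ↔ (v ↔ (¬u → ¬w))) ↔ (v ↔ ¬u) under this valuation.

0.64

u → u = min(1, 1 − 0.12 + 0.12) = min(1, 1.00) = 1.00
¬u = 1 − 0.12 = 0.88
¬w = 1 − 0.02 = 0.98
¬u → ¬w = min(1, 1 − 0.88 + 0.98) = min(1, 1.10) = 1.00
v ↔ (¬u → ¬w) = 1 − |0.26 − 1.00| = 1 − 0.74 = 0.26
(u → u) ↔ (v ↔ (¬u → ¬w)) = 1 − |1.00 − 0.26| = 1 − 0.74 = 0.26
¬((u → u) ↔ (v ↔ (¬u → ¬w))) = 1 − 0.26 = 0.74
v ↔ ¬u = 1 − |0.26 − 0.88| = 1 − 0.62 = 0.38
¬((u → u) ↔ (v ↔ (¬u → ¬w))) ↔ (v ↔ ¬u) = 1 − |0.74 − 0.38| = 1 − 0.36 = 0.64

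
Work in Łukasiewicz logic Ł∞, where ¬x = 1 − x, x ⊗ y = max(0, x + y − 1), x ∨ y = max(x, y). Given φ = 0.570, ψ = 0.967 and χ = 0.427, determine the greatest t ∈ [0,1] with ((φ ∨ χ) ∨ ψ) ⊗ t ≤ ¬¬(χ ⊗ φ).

φ ∨ χ = max(0.570, 0.427) = 0.570
(φ ∨ χ) ∨ ψ = max(0.570, 0.967) = 0.967
So the left factor is (φ ∨ χ) ∨ ψ = 0.967.
χ ⊗ φ = max(0, 0.427 + 0.570 − 1) = max(0, -0.003) = 0.000
¬(χ ⊗ φ) = 1 − 0.000 = 1.000
¬¬(χ ⊗ φ) = 1 − 1.000 = 0.000
So the right-hand bound is ¬¬(χ ⊗ φ) = 0.000.
The residuum of the Łukasiewicz t-norm gives the supremum: min(1, 1 − 0.967 + 0.000).
1 − 0.967 + 0.000 = 0.033, so t = min(1, 0.033) = 0.033.
Check: 0.967 ⊗ 0.033 = max(0, 0.000) = 0.000 ≤ 0.000.

0.033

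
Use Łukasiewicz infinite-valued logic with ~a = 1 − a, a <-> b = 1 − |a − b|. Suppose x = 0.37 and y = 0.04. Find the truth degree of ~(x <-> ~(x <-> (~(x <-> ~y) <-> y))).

0.29

~y = 1 − 0.04 = 0.96
x <-> ~y = 1 − |0.37 − 0.96| = 1 − 0.59 = 0.41
~(x <-> ~y) = 1 − 0.41 = 0.59
~(x <-> ~y) <-> y = 1 − |0.59 − 0.04| = 1 − 0.55 = 0.45
x <-> (~(x <-> ~y) <-> y) = 1 − |0.37 − 0.45| = 1 − 0.08 = 0.92
~(x <-> (~(x <-> ~y) <-> y)) = 1 − 0.92 = 0.08
x <-> ~(x <-> (~(x <-> ~y) <-> y)) = 1 − |0.37 − 0.08| = 1 − 0.29 = 0.71
~(x <-> ~(x <-> (~(x <-> ~y) <-> y))) = 1 − 0.71 = 0.29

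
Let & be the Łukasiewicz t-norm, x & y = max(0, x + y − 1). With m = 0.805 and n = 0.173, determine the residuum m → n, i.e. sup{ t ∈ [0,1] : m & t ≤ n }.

The residuum of the Łukasiewicz t-norm gives the supremum: min(1, 1 − 0.805 + 0.173).
1 − 0.805 + 0.173 = 0.368, so t = min(1, 0.368) = 0.368.
Check: 0.805 & 0.368 = max(0, 0.173) = 0.173 ≤ 0.173.

0.368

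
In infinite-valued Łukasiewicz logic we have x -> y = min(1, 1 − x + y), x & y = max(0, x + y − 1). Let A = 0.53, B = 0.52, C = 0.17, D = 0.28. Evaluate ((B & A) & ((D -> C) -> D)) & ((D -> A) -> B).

B & A = max(0, 0.52 + 0.53 − 1) = max(0, 0.05) = 0.05
D -> C = min(1, 1 − 0.28 + 0.17) = min(1, 0.89) = 0.89
(D -> C) -> D = min(1, 1 − 0.89 + 0.28) = min(1, 0.39) = 0.39
(B & A) & ((D -> C) -> D) = max(0, 0.05 + 0.39 − 1) = max(0, -0.56) = 0.00
D -> A = min(1, 1 − 0.28 + 0.53) = min(1, 1.25) = 1.00
(D -> A) -> B = min(1, 1 − 1.00 + 0.52) = min(1, 0.52) = 0.52
((B & A) & ((D -> C) -> D)) & ((D -> A) -> B) = max(0, 0.00 + 0.52 − 1) = max(0, -0.48) = 0.00

0.00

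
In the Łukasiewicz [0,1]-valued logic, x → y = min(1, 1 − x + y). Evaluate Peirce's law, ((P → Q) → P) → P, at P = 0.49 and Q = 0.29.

P → Q = min(1, 1 − 0.49 + 0.29) = min(1, 0.80) = 0.80
(P → Q) → P = min(1, 1 − 0.80 + 0.49) = min(1, 0.69) = 0.69
((P → Q) → P) → P = min(1, 1 − 0.69 + 0.49) = min(1, 0.80) = 0.80
(The value 0.80 < 1 shows this instance is not satisfied; not a Ł∞-tautology in general.)

0.80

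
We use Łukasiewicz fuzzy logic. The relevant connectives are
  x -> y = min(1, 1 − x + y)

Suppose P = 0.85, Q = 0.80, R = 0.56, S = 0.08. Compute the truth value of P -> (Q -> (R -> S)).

R -> S = min(1, 1 − 0.56 + 0.08) = min(1, 0.52) = 0.52
Q -> (R -> S) = min(1, 1 − 0.80 + 0.52) = min(1, 0.72) = 0.72
P -> (Q -> (R -> S)) = min(1, 1 − 0.85 + 0.72) = min(1, 0.87) = 0.87

0.87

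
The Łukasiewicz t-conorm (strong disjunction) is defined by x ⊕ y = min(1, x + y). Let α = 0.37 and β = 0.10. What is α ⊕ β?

0.47

α ⊕ β = min(1, 0.37 + 0.10) = min(1, 0.47) = 0.47
For comparison, the Gödel t-conorm max(x, y) would give 0.37.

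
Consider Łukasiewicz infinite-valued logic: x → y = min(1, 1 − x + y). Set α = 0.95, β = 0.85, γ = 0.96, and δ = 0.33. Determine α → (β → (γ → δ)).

0.57

γ → δ = min(1, 1 − 0.96 + 0.33) = min(1, 0.37) = 0.37
β → (γ → δ) = min(1, 1 − 0.85 + 0.37) = min(1, 0.52) = 0.52
α → (β → (γ → δ)) = min(1, 1 − 0.95 + 0.52) = min(1, 0.57) = 0.57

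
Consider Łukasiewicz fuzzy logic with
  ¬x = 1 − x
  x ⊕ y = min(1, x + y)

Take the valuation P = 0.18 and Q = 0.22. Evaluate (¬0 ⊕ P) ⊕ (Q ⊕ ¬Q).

1.00

¬0 = 1 − 0.00 = 1.00
¬0 ⊕ P = min(1, 1.00 + 0.18) = min(1, 1.18) = 1.00
¬Q = 1 − 0.22 = 0.78
Q ⊕ ¬Q = min(1, 0.22 + 0.78) = min(1, 1.00) = 1.00
(¬0 ⊕ P) ⊕ (Q ⊕ ¬Q) = min(1, 1.00 + 1.00) = min(1, 2.00) = 1.00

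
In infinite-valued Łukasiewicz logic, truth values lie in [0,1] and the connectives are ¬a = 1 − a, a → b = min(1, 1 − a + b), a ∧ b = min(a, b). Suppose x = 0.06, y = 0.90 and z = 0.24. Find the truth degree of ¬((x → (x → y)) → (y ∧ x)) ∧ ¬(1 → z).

x → y = min(1, 1 − 0.06 + 0.90) = min(1, 1.84) = 1.00
x → (x → y) = min(1, 1 − 0.06 + 1.00) = min(1, 1.94) = 1.00
y ∧ x = min(0.90, 0.06) = 0.06
(x → (x → y)) → (y ∧ x) = min(1, 1 − 1.00 + 0.06) = min(1, 0.06) = 0.06
¬((x → (x → y)) → (y ∧ x)) = 1 − 0.06 = 0.94
1 → z = min(1, 1 − 1.00 + 0.24) = min(1, 0.24) = 0.24
¬(1 → z) = 1 − 0.24 = 0.76
¬((x → (x → y)) → (y ∧ x)) ∧ ¬(1 → z) = min(0.94, 0.76) = 0.76

0.76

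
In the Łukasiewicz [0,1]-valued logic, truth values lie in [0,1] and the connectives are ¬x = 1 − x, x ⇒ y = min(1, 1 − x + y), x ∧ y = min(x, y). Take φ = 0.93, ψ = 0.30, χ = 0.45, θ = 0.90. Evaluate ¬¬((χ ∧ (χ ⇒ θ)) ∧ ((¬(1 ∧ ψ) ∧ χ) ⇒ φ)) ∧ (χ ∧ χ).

0.45

χ ⇒ θ = min(1, 1 − 0.45 + 0.90) = min(1, 1.45) = 1.00
χ ∧ (χ ⇒ θ) = min(0.45, 1.00) = 0.45
1 ∧ ψ = min(1.00, 0.30) = 0.30
¬(1 ∧ ψ) = 1 − 0.30 = 0.70
¬(1 ∧ ψ) ∧ χ = min(0.70, 0.45) = 0.45
(¬(1 ∧ ψ) ∧ χ) ⇒ φ = min(1, 1 − 0.45 + 0.93) = min(1, 1.48) = 1.00
(χ ∧ (χ ⇒ θ)) ∧ ((¬(1 ∧ ψ) ∧ χ) ⇒ φ) = min(0.45, 1.00) = 0.45
¬((χ ∧ (χ ⇒ θ)) ∧ ((¬(1 ∧ ψ) ∧ χ) ⇒ φ)) = 1 − 0.45 = 0.55
¬¬((χ ∧ (χ ⇒ θ)) ∧ ((¬(1 ∧ ψ) ∧ χ) ⇒ φ)) = 1 − 0.55 = 0.45
χ ∧ χ = min(0.45, 0.45) = 0.45
¬¬((χ ∧ (χ ⇒ θ)) ∧ ((¬(1 ∧ ψ) ∧ χ) ⇒ φ)) ∧ (χ ∧ χ) = min(0.45, 0.45) = 0.45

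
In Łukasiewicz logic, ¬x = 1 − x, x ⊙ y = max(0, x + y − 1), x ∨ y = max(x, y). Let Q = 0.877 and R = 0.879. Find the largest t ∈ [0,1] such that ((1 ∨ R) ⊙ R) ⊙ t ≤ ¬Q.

0.244

1 ∨ R = max(1.000, 0.879) = 1.000
(1 ∨ R) ⊙ R = max(0, 1.000 + 0.879 − 1) = max(0, 0.879) = 0.879
So the left factor is (1 ∨ R) ⊙ R = 0.879.
¬Q = 1 − 0.877 = 0.123
So the right-hand bound is ¬Q = 0.123.
The residuum of the Łukasiewicz t-norm gives the supremum: min(1, 1 − 0.879 + 0.123).
1 − 0.879 + 0.123 = 0.244, so t = min(1, 0.244) = 0.244.
Check: 0.879 ⊙ 0.244 = max(0, 0.123) = 0.123 ≤ 0.123.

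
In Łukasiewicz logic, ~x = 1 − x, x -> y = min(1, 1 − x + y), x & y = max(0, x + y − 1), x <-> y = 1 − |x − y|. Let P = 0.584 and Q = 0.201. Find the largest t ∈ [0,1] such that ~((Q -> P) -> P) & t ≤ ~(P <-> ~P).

0.752

Q -> P = min(1, 1 − 0.201 + 0.584) = min(1, 1.383) = 1.000
(Q -> P) -> P = min(1, 1 − 1.000 + 0.584) = min(1, 0.584) = 0.584
~((Q -> P) -> P) = 1 − 0.584 = 0.416
So the left factor is ~((Q -> P) -> P) = 0.416.
~P = 1 − 0.584 = 0.416
P <-> ~P = 1 − |0.584 − 0.416| = 1 − 0.168 = 0.832
~(P <-> ~P) = 1 − 0.832 = 0.168
So the right-hand bound is ~(P <-> ~P) = 0.168.
The residuum of the Łukasiewicz t-norm gives the supremum: min(1, 1 − 0.416 + 0.168).
1 − 0.416 + 0.168 = 0.752, so t = min(1, 0.752) = 0.752.
Check: 0.416 & 0.752 = max(0, 0.168) = 0.168 ≤ 0.168.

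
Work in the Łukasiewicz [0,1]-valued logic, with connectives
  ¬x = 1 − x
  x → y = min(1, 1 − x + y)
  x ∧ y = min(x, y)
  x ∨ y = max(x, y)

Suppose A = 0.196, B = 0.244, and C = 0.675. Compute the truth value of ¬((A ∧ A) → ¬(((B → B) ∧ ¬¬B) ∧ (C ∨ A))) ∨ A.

A ∧ A = min(0.196, 0.196) = 0.196
B → B = min(1, 1 − 0.244 + 0.244) = min(1, 1.000) = 1.000
¬B = 1 − 0.244 = 0.756
¬¬B = 1 − 0.756 = 0.244
(B → B) ∧ ¬¬B = min(1.000, 0.244) = 0.244
C ∨ A = max(0.675, 0.196) = 0.675
((B → B) ∧ ¬¬B) ∧ (C ∨ A) = min(0.244, 0.675) = 0.244
¬(((B → B) ∧ ¬¬B) ∧ (C ∨ A)) = 1 − 0.244 = 0.756
(A ∧ A) → ¬(((B → B) ∧ ¬¬B) ∧ (C ∨ A)) = min(1, 1 − 0.196 + 0.756) = min(1, 1.560) = 1.000
¬((A ∧ A) → ¬(((B → B) ∧ ¬¬B) ∧ (C ∨ A))) = 1 − 1.000 = 0.000
¬((A ∧ A) → ¬(((B → B) ∧ ¬¬B) ∧ (C ∨ A))) ∨ A = max(0.000, 0.196) = 0.196

0.196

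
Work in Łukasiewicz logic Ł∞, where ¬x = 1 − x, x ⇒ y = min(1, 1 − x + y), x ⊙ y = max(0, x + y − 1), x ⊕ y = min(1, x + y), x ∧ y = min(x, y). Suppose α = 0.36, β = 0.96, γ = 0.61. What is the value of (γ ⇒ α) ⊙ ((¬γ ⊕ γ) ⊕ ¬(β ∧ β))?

γ ⇒ α = min(1, 1 − 0.61 + 0.36) = min(1, 0.75) = 0.75
¬γ = 1 − 0.61 = 0.39
¬γ ⊕ γ = min(1, 0.39 + 0.61) = min(1, 1.00) = 1.00
β ∧ β = min(0.96, 0.96) = 0.96
¬(β ∧ β) = 1 − 0.96 = 0.04
(¬γ ⊕ γ) ⊕ ¬(β ∧ β) = min(1, 1.00 + 0.04) = min(1, 1.04) = 1.00
(γ ⇒ α) ⊙ ((¬γ ⊕ γ) ⊕ ¬(β ∧ β)) = max(0, 0.75 + 1.00 − 1) = max(0, 0.75) = 0.75

0.75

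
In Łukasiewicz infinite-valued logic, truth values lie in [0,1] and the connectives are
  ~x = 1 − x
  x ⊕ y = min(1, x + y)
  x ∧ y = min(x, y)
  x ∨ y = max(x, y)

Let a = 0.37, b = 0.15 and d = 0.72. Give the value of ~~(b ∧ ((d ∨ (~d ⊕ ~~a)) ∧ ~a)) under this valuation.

~d = 1 − 0.72 = 0.28
~a = 1 − 0.37 = 0.63
~~a = 1 − 0.63 = 0.37
~d ⊕ ~~a = min(1, 0.28 + 0.37) = min(1, 0.65) = 0.65
d ∨ (~d ⊕ ~~a) = max(0.72, 0.65) = 0.72
(d ∨ (~d ⊕ ~~a)) ∧ ~a = min(0.72, 0.63) = 0.63
b ∧ ((d ∨ (~d ⊕ ~~a)) ∧ ~a) = min(0.15, 0.63) = 0.15
~(b ∧ ((d ∨ (~d ⊕ ~~a)) ∧ ~a)) = 1 − 0.15 = 0.85
~~(b ∧ ((d ∨ (~d ⊕ ~~a)) ∧ ~a)) = 1 − 0.85 = 0.15

0.15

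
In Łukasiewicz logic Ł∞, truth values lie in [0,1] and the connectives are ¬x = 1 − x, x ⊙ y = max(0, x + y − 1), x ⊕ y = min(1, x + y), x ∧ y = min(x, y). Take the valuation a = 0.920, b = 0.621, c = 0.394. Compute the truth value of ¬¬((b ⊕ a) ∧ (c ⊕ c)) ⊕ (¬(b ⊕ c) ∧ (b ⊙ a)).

b ⊕ a = min(1, 0.621 + 0.920) = min(1, 1.541) = 1.000
c ⊕ c = min(1, 0.394 + 0.394) = min(1, 0.788) = 0.788
(b ⊕ a) ∧ (c ⊕ c) = min(1.000, 0.788) = 0.788
¬((b ⊕ a) ∧ (c ⊕ c)) = 1 − 0.788 = 0.212
¬¬((b ⊕ a) ∧ (c ⊕ c)) = 1 − 0.212 = 0.788
b ⊕ c = min(1, 0.621 + 0.394) = min(1, 1.015) = 1.000
¬(b ⊕ c) = 1 − 1.000 = 0.000
b ⊙ a = max(0, 0.621 + 0.920 − 1) = max(0, 0.541) = 0.541
¬(b ⊕ c) ∧ (b ⊙ a) = min(0.000, 0.541) = 0.000
¬¬((b ⊕ a) ∧ (c ⊕ c)) ⊕ (¬(b ⊕ c) ∧ (b ⊙ a)) = min(1, 0.788 + 0.000) = min(1, 0.788) = 0.788

0.788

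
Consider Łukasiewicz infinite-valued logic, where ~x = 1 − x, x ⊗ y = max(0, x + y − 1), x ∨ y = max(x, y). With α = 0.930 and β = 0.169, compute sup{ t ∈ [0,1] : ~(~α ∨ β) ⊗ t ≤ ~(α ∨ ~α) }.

0.239

~α = 1 − 0.930 = 0.070
~α ∨ β = max(0.070, 0.169) = 0.169
~(~α ∨ β) = 1 − 0.169 = 0.831
So the left factor is ~(~α ∨ β) = 0.831.
α ∨ ~α = max(0.930, 0.070) = 0.930
~(α ∨ ~α) = 1 − 0.930 = 0.070
So the right-hand bound is ~(α ∨ ~α) = 0.070.
The residuum of the Łukasiewicz t-norm gives the supremum: min(1, 1 − 0.831 + 0.070).
1 − 0.831 + 0.070 = 0.239, so t = min(1, 0.239) = 0.239.
Check: 0.831 ⊗ 0.239 = max(0, 0.070) = 0.070 ≤ 0.070.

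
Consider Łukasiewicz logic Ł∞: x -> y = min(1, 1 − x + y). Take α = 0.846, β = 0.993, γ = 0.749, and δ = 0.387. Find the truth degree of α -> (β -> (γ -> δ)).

0.799

γ -> δ = min(1, 1 − 0.749 + 0.387) = min(1, 0.638) = 0.638
β -> (γ -> δ) = min(1, 1 − 0.993 + 0.638) = min(1, 0.645) = 0.645
α -> (β -> (γ -> δ)) = min(1, 1 − 0.846 + 0.645) = min(1, 0.799) = 0.799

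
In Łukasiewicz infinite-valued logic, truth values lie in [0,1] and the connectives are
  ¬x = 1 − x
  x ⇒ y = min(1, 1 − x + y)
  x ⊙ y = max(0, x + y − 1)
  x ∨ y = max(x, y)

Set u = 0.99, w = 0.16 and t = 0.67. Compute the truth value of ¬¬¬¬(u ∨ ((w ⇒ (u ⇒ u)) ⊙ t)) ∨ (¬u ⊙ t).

0.99

u ⇒ u = min(1, 1 − 0.99 + 0.99) = min(1, 1.00) = 1.00
w ⇒ (u ⇒ u) = min(1, 1 − 0.16 + 1.00) = min(1, 1.84) = 1.00
(w ⇒ (u ⇒ u)) ⊙ t = max(0, 1.00 + 0.67 − 1) = max(0, 0.67) = 0.67
u ∨ ((w ⇒ (u ⇒ u)) ⊙ t) = max(0.99, 0.67) = 0.99
¬(u ∨ ((w ⇒ (u ⇒ u)) ⊙ t)) = 1 − 0.99 = 0.01
¬¬(u ∨ ((w ⇒ (u ⇒ u)) ⊙ t)) = 1 − 0.01 = 0.99
¬¬¬(u ∨ ((w ⇒ (u ⇒ u)) ⊙ t)) = 1 − 0.99 = 0.01
¬¬¬¬(u ∨ ((w ⇒ (u ⇒ u)) ⊙ t)) = 1 − 0.01 = 0.99
¬u = 1 − 0.99 = 0.01
¬u ⊙ t = max(0, 0.01 + 0.67 − 1) = max(0, -0.32) = 0.00
¬¬¬¬(u ∨ ((w ⇒ (u ⇒ u)) ⊙ t)) ∨ (¬u ⊙ t) = max(0.99, 0.00) = 0.99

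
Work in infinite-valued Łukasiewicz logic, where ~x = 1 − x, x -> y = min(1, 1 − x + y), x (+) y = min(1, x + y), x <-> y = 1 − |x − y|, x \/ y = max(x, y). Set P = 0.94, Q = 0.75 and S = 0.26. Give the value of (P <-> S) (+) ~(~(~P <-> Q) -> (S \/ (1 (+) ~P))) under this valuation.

0.32

P <-> S = 1 − |0.94 − 0.26| = 1 − 0.68 = 0.32
~P = 1 − 0.94 = 0.06
~P <-> Q = 1 − |0.06 − 0.75| = 1 − 0.69 = 0.31
~(~P <-> Q) = 1 − 0.31 = 0.69
1 (+) ~P = min(1, 1.00 + 0.06) = min(1, 1.06) = 1.00
S \/ (1 (+) ~P) = max(0.26, 1.00) = 1.00
~(~P <-> Q) -> (S \/ (1 (+) ~P)) = min(1, 1 − 0.69 + 1.00) = min(1, 1.31) = 1.00
~(~(~P <-> Q) -> (S \/ (1 (+) ~P))) = 1 − 1.00 = 0.00
(P <-> S) (+) ~(~(~P <-> Q) -> (S \/ (1 (+) ~P))) = min(1, 0.32 + 0.00) = min(1, 0.32) = 0.32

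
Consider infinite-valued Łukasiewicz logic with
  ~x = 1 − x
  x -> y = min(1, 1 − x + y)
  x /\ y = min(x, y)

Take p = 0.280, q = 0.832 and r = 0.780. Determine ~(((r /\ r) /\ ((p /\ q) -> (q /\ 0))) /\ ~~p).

r /\ r = min(0.780, 0.780) = 0.780
p /\ q = min(0.280, 0.832) = 0.280
q /\ 0 = min(0.832, 0.000) = 0.000
(p /\ q) -> (q /\ 0) = min(1, 1 − 0.280 + 0.000) = min(1, 0.720) = 0.720
(r /\ r) /\ ((p /\ q) -> (q /\ 0)) = min(0.780, 0.720) = 0.720
~p = 1 − 0.280 = 0.720
~~p = 1 − 0.720 = 0.280
((r /\ r) /\ ((p /\ q) -> (q /\ 0))) /\ ~~p = min(0.720, 0.280) = 0.280
~(((r /\ r) /\ ((p /\ q) -> (q /\ 0))) /\ ~~p) = 1 − 0.280 = 0.720

0.720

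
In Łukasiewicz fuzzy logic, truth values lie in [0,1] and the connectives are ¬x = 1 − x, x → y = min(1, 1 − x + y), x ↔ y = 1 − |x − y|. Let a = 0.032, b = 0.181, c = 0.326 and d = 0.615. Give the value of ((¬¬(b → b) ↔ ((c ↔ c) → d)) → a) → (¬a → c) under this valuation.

0.941

b → b = min(1, 1 − 0.181 + 0.181) = min(1, 1.000) = 1.000
¬(b → b) = 1 − 1.000 = 0.000
¬¬(b → b) = 1 − 0.000 = 1.000
c ↔ c = 1 − |0.326 − 0.326| = 1 − 0.000 = 1.000
(c ↔ c) → d = min(1, 1 − 1.000 + 0.615) = min(1, 0.615) = 0.615
¬¬(b → b) ↔ ((c ↔ c) → d) = 1 − |1.000 − 0.615| = 1 − 0.385 = 0.615
(¬¬(b → b) ↔ ((c ↔ c) → d)) → a = min(1, 1 − 0.615 + 0.032) = min(1, 0.417) = 0.417
¬a = 1 − 0.032 = 0.968
¬a → c = min(1, 1 − 0.968 + 0.326) = min(1, 0.358) = 0.358
((¬¬(b → b) ↔ ((c ↔ c) → d)) → a) → (¬a → c) = min(1, 1 − 0.417 + 0.358) = min(1, 0.941) = 0.941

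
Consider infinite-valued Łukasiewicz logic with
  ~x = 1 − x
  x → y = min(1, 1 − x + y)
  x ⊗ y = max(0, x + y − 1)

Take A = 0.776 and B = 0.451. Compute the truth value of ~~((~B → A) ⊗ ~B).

~B = 1 − 0.451 = 0.549
~B → A = min(1, 1 − 0.549 + 0.776) = min(1, 1.227) = 1.000
(~B → A) ⊗ ~B = max(0, 1.000 + 0.549 − 1) = max(0, 0.549) = 0.549
~((~B → A) ⊗ ~B) = 1 − 0.549 = 0.451
~~((~B → A) ⊗ ~B) = 1 − 0.451 = 0.549

0.549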